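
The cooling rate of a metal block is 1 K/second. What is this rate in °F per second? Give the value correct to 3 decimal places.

1.800 °F/second

The quantity depends on a temperature interval, so only the ratio of degree sizes applies; the offset between the scales is irrelevant.
A change of 1 K is a change of 1.8°F, so 1 × 1.8 = 1.800.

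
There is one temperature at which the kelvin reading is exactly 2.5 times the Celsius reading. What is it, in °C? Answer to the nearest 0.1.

Let C be the Celsius reading. The kelvin reading is K = 1·C + 273.15.
Require K = 2.5·C: 1·C + 273.15 = 2.5·C.
(-1.5)·C = -273.15  ⇒  C = 182.1.

182.1°C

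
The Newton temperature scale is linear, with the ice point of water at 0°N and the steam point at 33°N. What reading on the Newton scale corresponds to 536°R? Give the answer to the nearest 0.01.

8.13°N

First in Celsius: (536 - 491.67) × 5/9 = 24.6278°C.
Linearly onto the Newton scale: 0 + (24.6278 / 100) × (33 - 0) = 8.13°N.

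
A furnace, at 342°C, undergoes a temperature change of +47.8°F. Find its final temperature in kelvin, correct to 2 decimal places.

641.71 K

The 47.8°F change is an interval, so only the factor 5/9 applies: +47.8 × 5/9 = +26.5556°C.
Final Celsius temperature: 342.0000 + 26.5556 = 368.5556°C.
In kelvin: 368.5556 + 273.15 = 641.71 K.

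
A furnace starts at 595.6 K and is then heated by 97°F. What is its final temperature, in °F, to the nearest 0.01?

Initial temperature in Celsius: 595.6 - 273.15 = 322.4500°C.
The 97°F change is an interval, so only the factor 5/9 applies: +97 × 5/9 = +53.8889°C.
Final Celsius temperature: 322.4500 + 53.8889 = 376.3389°C.
In Fahrenheit: 376.3389 × 1.8 + 32 = 709.41°F.

709.41°F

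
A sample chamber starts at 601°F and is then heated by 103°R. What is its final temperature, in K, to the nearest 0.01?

Initial temperature in Celsius: (601 - 32) × 5/9 = 316.1111°C.
The 103°R change is an interval, so only the factor 5/9 applies: +103 × 5/9 = +57.2222°C.
Final Celsius temperature: 316.1111 + 57.2222 = 373.3333°C.
In kelvin: 373.3333 + 273.15 = 646.48 K.

646.48 K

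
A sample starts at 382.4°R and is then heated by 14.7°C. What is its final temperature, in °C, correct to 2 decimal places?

-46.01°C

Initial temperature in Celsius: (382.4 - 491.67) × 5/9 = -60.7056°C.
Final Celsius temperature: -60.7056 + 14.7000 = -46.0056°C.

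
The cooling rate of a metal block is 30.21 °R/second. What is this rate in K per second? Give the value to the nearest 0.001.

The quantity depends on a temperature interval, so only the ratio of degree sizes applies; the offset between the scales is irrelevant.
A change of 1°R is a change of 5/9 K, so 30.21 × 5/9 = 16.783.

16.783 K/second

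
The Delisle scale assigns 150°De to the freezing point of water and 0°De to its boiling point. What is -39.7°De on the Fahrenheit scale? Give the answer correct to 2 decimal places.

Linear interpolation between the fixed points: C = (-39.7 - 150) × 100 / (0 - 150) = 126.4667°C.
Then 126.4667 × 1.8 + 32 = 259.64°F.

259.64°F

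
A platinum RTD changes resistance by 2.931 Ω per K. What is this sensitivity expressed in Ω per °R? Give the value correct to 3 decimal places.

1.628 Ω per °R

Since only a temperature interval is involved, the additive offset between the scales drops out.
A change of 1°R is a change of 5/9 K, so per °R the value is 2.931 × 5/9 = 1.628.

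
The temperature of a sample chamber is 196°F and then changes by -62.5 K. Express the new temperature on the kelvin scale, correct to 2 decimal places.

301.76 K

Initial temperature in Celsius: (196 - 32) × 5/9 = 91.1111°C.
The 62.5 K change is an interval; Kelvin and Celsius degrees are the same size, so ΔC = -62.5°C.
Final Celsius temperature: 91.1111 - 62.5000 = 28.6111°C.
In kelvin: 28.6111 + 273.15 = 301.76 K.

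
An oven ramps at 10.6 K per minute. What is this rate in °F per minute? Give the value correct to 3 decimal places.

The quantity depends on a temperature interval, so only the ratio of degree sizes applies; the offset between the scales is irrelevant.
A change of 1 K is a change of 1.8°F, so 10.6 × 1.8 = 19.080.

19.080 °F/minute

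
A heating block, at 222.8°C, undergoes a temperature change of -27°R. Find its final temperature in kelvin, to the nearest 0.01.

480.95 K

The 27°R change is an interval, so only the factor 5/9 applies: -27 × 5/9 = -15.0000°C.
Final Celsius temperature: 222.8000 - 15.0000 = 207.8000°C.
In kelvin: 207.8000 + 273.15 = 480.95 K.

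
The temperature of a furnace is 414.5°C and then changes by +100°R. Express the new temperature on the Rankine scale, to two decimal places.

1337.77°R

The 100°R change is an interval, so only the factor 5/9 applies: +100 × 5/9 = +55.5556°C.
Final Celsius temperature: 414.5000 + 55.5556 = 470.0556°C.
In Rankine: 470.0556 × 1.8 + 491.67 = 1337.77°R.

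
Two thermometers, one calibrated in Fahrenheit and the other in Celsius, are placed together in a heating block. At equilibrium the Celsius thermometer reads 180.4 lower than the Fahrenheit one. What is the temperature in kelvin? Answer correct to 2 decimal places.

Let x be the Fahrenheit reading; then the Celsius reading is 5/9·x - 17.7778.
(5/9·x - 17.7778) - x = -180.4  ⇒  (-4/9)·x = -162.622  ⇒  x = 365.9000°F.
In Celsius: (365.9 - 32) × 5/9 = 185.5000°C.
In kelvin: 185.5000 + 273.15 = 458.65 K.

458.65 K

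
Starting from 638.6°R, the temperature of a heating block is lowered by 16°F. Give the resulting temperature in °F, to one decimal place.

Initial temperature in Celsius: (638.6 - 491.67) × 5/9 = 81.6278°C.
The 16°F change is an interval, so only the factor 5/9 applies: -16 × 5/9 = -8.8889°C.
Final Celsius temperature: 81.6278 - 8.8889 = 72.7389°C.
In Fahrenheit: 72.7389 × 1.8 + 32 = 162.9°F.

162.9°F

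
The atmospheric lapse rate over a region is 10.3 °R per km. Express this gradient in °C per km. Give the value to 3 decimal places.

5.722 °C/km

The quantity depends on a temperature interval, so only the ratio of degree sizes applies; the offset between the scales is irrelevant.
A change of 1°R is a change of 5/9°C, so 10.3 × 5/9 = 5.722.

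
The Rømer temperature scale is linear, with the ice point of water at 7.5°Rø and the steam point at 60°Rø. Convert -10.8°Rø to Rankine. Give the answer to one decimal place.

428.9°R

Linear interpolation between the fixed points: C = (-10.8 - 7.5) × 100 / (60 - 7.5) = -34.8571°C.
Then -34.8571 × 1.8 + 491.67 = 428.9°R.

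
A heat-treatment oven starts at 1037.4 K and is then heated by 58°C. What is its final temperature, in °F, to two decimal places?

1512.05°F

Initial temperature in Celsius: 1037.4 - 273.15 = 764.2500°C.
Final Celsius temperature: 764.2500 + 58.0000 = 822.2500°C.
In Fahrenheit: 822.2500 × 1.8 + 32 = 1512.05°F.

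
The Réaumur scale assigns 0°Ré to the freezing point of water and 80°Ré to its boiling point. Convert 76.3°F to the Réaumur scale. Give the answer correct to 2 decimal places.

First in Celsius: (76.3 - 32) × 5/9 = 24.6111°C.
Linearly onto the Réaumur scale: 0 + (24.6111 / 100) × (80 - 0) = 19.69°Ré.

19.69°Ré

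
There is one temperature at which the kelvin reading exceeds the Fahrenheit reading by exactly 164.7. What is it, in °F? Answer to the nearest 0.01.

204.01°F

Let F be the Fahrenheit reading. The kelvin reading is K = 5/9·F + 255.372.
Require K - F = 164.7: (-4/9)·F + 255.372 = 164.7.
F = (164.7 - 255.372) / (-4/9) = 204.01.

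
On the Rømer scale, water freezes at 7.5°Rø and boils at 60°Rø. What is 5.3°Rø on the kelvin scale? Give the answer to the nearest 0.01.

Linear interpolation between the fixed points: C = (5.3 - 7.5) × 100 / (60 - 7.5) = -4.1905°C.
Then -4.1905 + 273.15 = 268.96 K.

268.96 K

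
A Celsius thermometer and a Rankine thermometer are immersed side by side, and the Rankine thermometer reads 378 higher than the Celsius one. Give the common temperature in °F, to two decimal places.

Let x be the Celsius reading; then the Rankine reading is 1.8·x + 491.67.
(1.8·x + 491.67) - x = 378  ⇒  (0.8)·x = -113.67  ⇒  x = -142.0875°C.
In Fahrenheit: -142.0875 × 1.8 + 32 = -223.76°F.

-223.76°F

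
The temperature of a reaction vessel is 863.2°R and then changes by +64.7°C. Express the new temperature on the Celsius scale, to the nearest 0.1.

271.1°C

Initial temperature in Celsius: (863.2 - 491.67) × 5/9 = 206.4056°C.
Final Celsius temperature: 206.4056 + 64.7000 = 271.1056°C.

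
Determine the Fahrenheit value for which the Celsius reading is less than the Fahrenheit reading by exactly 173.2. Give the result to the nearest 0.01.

349.70°F

Let F be the Fahrenheit reading. The Celsius reading is C = 5/9·F - 17.7778.
Require C - F = -173.2: (-4/9)·F - 17.7778 = -173.2.
F = (-173.2 + 17.7778) / (-4/9) = 349.70.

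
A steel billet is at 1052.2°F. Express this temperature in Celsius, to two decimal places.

In Celsius: (1052.2 - 32) × 5/9 = 566.7778°C.

566.78°C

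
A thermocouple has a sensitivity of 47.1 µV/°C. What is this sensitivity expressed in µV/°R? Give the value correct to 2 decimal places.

Since only a temperature interval is involved, the additive offset between the scales drops out.
A change of 1°R is a change of 5/9°C, so per °R the value is 47.1 × 5/9 = 26.17.

26.17 µV/°R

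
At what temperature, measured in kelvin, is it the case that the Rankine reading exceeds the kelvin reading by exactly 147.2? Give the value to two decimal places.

Let K be the kelvin reading. The Rankine reading is R = 1.8·K.
Require R - K = 147.2: (0.8)·K = 147.2.
K = (147.2) / (0.8) = 184.00.

184.00 K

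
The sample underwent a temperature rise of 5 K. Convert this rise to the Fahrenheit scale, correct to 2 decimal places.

Only the scale ratio 1.8 matters for a change in temperature.
5 × 1.8 = 9.00.

9.00°F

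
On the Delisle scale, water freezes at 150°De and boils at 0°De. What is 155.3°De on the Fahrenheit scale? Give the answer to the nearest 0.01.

Linear interpolation between the fixed points: C = (155.3 - 150) × 100 / (0 - 150) = -3.5333°C.
Then -3.5333 × 1.8 + 32 = 25.64°F.

25.64°F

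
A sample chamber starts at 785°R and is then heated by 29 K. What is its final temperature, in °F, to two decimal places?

377.53°F

Initial temperature in Celsius: (785 - 491.67) × 5/9 = 162.9611°C.
The 29 K change is an interval; Kelvin and Celsius degrees are the same size, so ΔC = +29°C.
Final Celsius temperature: 162.9611 + 29.0000 = 191.9611°C.
In Fahrenheit: 191.9611 × 1.8 + 32 = 377.53°F.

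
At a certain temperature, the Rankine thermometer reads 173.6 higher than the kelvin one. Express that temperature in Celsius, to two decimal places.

Let x be the kelvin reading; then the Rankine reading is 1.8·x.
(1.8·x) - x = 173.6  ⇒  (0.8)·x = 173.6  ⇒  x = 217.0000 K.
In Celsius: 217 - 273.15 = -56.15°C.

-56.15°C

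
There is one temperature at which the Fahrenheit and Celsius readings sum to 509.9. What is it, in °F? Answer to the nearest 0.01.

339.22°F

Let F be the Fahrenheit reading. The Celsius reading is C = 5/9·F - 17.7778.
Require F + C = 509.9: (14/9)·F - 17.7778 = 509.9.
F = (509.9 + 17.7778) / (14/9) = 339.22.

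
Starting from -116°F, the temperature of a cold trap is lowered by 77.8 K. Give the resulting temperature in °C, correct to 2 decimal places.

-160.02°C

Initial temperature in Celsius: (-116 - 32) × 5/9 = -82.2222°C.
The 77.8 K change is an interval; Kelvin and Celsius degrees are the same size, so ΔC = -77.8°C.
Final Celsius temperature: -82.2222 - 77.8000 = -160.0222°C.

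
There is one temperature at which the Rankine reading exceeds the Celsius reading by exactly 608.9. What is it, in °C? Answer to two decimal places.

Let C be the Celsius reading. The Rankine reading is R = 1.8·C + 491.67.
Require R - C = 608.9: (0.8)·C + 491.67 = 608.9.
C = (608.9 - 491.67) / (0.8) = 146.54.

146.54°C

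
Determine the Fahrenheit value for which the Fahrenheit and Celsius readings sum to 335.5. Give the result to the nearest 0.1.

227.1°F

Let F be the Fahrenheit reading. The Celsius reading is C = 5/9·F - 17.7778.
Require F + C = 335.5: (14/9)·F - 17.7778 = 335.5.
F = (335.5 + 17.7778) / (14/9) = 227.1.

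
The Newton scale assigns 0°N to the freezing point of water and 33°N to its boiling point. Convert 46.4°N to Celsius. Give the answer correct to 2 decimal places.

140.61°C

Linear interpolation between the fixed points: C = (46.4 - 0) × 100 / (33 - 0) = 140.6061°C.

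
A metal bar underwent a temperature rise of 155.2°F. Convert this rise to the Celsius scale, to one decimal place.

Only the scale ratio 5/9 matters for a change in temperature.
155.2 × 5/9 = 86.2.

86.2°C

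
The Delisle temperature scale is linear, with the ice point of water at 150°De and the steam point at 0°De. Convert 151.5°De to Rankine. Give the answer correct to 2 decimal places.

Linear interpolation between the fixed points: C = (151.5 - 150) × 100 / (0 - 150) = -1.0000°C.
Then -1.0000 × 1.8 + 491.67 = 489.87°R.

489.87°R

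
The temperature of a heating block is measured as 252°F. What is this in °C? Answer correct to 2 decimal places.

122.22°C

In Celsius: (252 - 32) × 5/9 = 122.2222°C.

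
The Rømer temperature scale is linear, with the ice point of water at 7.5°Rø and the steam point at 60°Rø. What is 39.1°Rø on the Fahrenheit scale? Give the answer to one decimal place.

140.3°F

Linear interpolation between the fixed points: C = (39.1 - 7.5) × 100 / (60 - 7.5) = 60.1905°C.
Then 60.1905 × 1.8 + 32 = 140.3°F.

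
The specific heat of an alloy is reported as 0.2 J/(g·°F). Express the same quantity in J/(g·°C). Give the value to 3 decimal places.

0.360 J/(g·°C)

Since only a temperature interval is involved, the additive offset between the scales drops out.
A change of 1°C is a change of 1.8°F, so per °C the value is 0.2 × 1.8 = 0.360.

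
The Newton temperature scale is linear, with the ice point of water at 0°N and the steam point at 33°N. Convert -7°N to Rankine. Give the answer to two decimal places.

Linear interpolation between the fixed points: C = (-7 - 0) × 100 / (33 - 0) = -21.2121°C.
Then -21.2121 × 1.8 + 491.67 = 453.49°R.

453.49°R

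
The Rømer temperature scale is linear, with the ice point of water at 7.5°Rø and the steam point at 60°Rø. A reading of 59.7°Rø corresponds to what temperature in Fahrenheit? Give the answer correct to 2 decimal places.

Linear interpolation between the fixed points: C = (59.7 - 7.5) × 100 / (60 - 7.5) = 99.4286°C.
Then 99.4286 × 1.8 + 32 = 210.97°F.

210.97°F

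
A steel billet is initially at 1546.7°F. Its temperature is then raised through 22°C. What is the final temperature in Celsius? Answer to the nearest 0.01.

863.50°C

Initial temperature in Celsius: (1546.7 - 32) × 5/9 = 841.5000°C.
Final Celsius temperature: 841.5000 + 22.0000 = 863.5000°C.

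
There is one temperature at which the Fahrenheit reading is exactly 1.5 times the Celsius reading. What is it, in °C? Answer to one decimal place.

-106.7°C

Let C be the Celsius reading. The Fahrenheit reading is F = 1.8·C + 32.
Require F = 1.5·C: 1.8·C + 32 = 1.5·C.
(0.3)·C = -32  ⇒  C = -106.7.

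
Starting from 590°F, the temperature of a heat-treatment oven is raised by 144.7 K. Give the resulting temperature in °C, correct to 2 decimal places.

454.70°C

Initial temperature in Celsius: (590 - 32) × 5/9 = 310.0000°C.
The 144.7 K change is an interval; Kelvin and Celsius degrees are the same size, so ΔC = +144.7°C.
Final Celsius temperature: 310.0000 + 144.7000 = 454.7000°C.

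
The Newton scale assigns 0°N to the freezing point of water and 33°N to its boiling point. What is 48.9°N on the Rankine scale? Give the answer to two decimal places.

758.40°R

Linear interpolation between the fixed points: C = (48.9 - 0) × 100 / (33 - 0) = 148.1818°C.
Then 148.1818 × 1.8 + 491.67 = 758.40°R.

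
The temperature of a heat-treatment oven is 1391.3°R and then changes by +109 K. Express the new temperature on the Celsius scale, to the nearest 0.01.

608.79°C

Initial temperature in Celsius: (1391.3 - 491.67) × 5/9 = 499.7944°C.
The 109 K change is an interval; Kelvin and Celsius degrees are the same size, so ΔC = +109°C.
Final Celsius temperature: 499.7944 + 109.0000 = 608.7944°C.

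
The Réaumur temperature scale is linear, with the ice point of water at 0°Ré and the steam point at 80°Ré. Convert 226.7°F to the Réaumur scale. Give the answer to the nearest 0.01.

86.53°Ré

First in Celsius: (226.7 - 32) × 5/9 = 108.1667°C.
Linearly onto the Réaumur scale: 0 + (108.1667 / 100) × (80 - 0) = 86.53°Ré.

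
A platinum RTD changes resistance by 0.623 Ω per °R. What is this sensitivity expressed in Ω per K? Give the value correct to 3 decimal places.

The quantity depends on a temperature interval, so only the ratio of degree sizes applies; the offset between the scales is irrelevant.
A change of 1 K is a change of 1.8°R, so per K the value is 0.623 × 1.8 = 1.121.

1.121 Ω per K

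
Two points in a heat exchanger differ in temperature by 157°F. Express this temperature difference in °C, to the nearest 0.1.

For a temperature interval the offset drops out; only the factor 5/9 applies.
157 × 5/9 = 87.2.

87.2°C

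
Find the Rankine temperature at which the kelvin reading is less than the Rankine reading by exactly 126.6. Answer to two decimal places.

Let R be the Rankine reading. The kelvin reading is K = 5/9·R.
Require K - R = -126.6: (-4/9)·R = -126.6.
R = (-126.6) / (-4/9) = 284.85.

284.85°R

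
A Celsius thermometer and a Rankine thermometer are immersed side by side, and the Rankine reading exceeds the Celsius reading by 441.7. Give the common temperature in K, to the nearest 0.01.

210.69 K

Let x be the Celsius reading; then the Rankine reading is 1.8·x + 491.67.
(1.8·x + 491.67) - x = 441.7  ⇒  (0.8)·x = -49.97  ⇒  x = -62.4625°C.
In kelvin: -62.4625 + 273.15 = 210.69 K.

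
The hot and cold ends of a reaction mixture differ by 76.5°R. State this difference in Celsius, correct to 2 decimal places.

42.50°C

Only the scale ratio 5/9 matters for a change in temperature.
76.5 × 5/9 = 42.50.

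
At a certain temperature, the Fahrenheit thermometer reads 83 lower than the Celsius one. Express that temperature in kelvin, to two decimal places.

Let x be the Celsius reading; then the Fahrenheit reading is 1.8·x + 32.
(1.8·x + 32) - x = -83  ⇒  (0.8)·x = -115  ⇒  x = -143.7500°C.
In kelvin: -143.7500 + 273.15 = 129.40 K.

129.40 K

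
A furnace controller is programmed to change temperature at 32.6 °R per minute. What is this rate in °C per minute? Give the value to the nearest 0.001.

18.111 °C/minute

The quantity depends on a temperature interval, so only the ratio of degree sizes applies; the offset between the scales is irrelevant.
A change of 1°R is a change of 5/9°C, so 32.6 × 5/9 = 18.111.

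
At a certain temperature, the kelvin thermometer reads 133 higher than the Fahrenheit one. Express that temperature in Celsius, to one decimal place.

Let x be the Fahrenheit reading; then the kelvin reading is 5/9·x + 255.372.
(5/9·x + 255.372) - x = 133  ⇒  (-4/9)·x = -122.372  ⇒  x = 275.3375°F.
In Celsius: (275.3375 - 32) × 5/9 = 135.2°C.

135.2°C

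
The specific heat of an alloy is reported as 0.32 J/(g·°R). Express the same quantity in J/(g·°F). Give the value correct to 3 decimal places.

0.320 J/(g·°F)

Since only a temperature interval is involved, the additive offset between the scales drops out.
A change of 1°F is a change of 1°R, so per °F the value is 0.32 × 1 = 0.320.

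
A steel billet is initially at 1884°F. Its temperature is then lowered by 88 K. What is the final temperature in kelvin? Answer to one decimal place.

1214.0 K

Initial temperature in Celsius: (1884 - 32) × 5/9 = 1028.8889°C.
The 88 K change is an interval; Kelvin and Celsius degrees are the same size, so ΔC = -88°C.
Final Celsius temperature: 1028.8889 - 88.0000 = 940.8889°C.
In kelvin: 940.8889 + 273.15 = 1214.0 K.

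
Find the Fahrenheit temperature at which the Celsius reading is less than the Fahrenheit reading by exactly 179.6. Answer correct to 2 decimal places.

364.10°F

Let F be the Fahrenheit reading. The Celsius reading is C = 5/9·F - 17.7778.
Require C - F = -179.6: (-4/9)·F - 17.7778 = -179.6.
F = (-179.6 + 17.7778) / (-4/9) = 364.10.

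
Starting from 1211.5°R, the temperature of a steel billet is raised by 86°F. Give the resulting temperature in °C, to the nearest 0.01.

Initial temperature in Celsius: (1211.5 - 491.67) × 5/9 = 399.9056°C.
The 86°F change is an interval, so only the factor 5/9 applies: +86 × 5/9 = +47.7778°C.
Final Celsius temperature: 399.9056 + 47.7778 = 447.6833°C.

447.68°C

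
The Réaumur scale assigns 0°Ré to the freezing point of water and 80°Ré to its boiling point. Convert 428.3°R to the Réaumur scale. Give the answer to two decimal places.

First in Celsius: (428.3 - 491.67) × 5/9 = -35.2056°C.
Linearly onto the Réaumur scale: 0 + (-35.2056 / 100) × (80 - 0) = -28.16°Ré.

-28.16°Ré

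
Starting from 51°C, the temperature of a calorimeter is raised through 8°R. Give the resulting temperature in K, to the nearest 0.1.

The 8°R change is an interval, so only the factor 5/9 applies: +8 × 5/9 = +4.4444°C.
Final Celsius temperature: 51.0000 + 4.4444 = 55.4444°C.
In kelvin: 55.4444 + 273.15 = 328.6 K.

328.6 K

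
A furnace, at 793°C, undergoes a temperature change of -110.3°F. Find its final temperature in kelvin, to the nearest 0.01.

1004.87 K

The 110.3°F change is an interval, so only the factor 5/9 applies: -110.3 × 5/9 = -61.2778°C.
Final Celsius temperature: 793.0000 - 61.2778 = 731.7222°C.
In kelvin: 731.7222 + 273.15 = 1004.87 K.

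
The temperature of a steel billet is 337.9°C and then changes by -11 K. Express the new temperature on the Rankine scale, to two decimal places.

The 11 K change is an interval; Kelvin and Celsius degrees are the same size, so ΔC = -11°C.
Final Celsius temperature: 337.9000 - 11.0000 = 326.9000°C.
In Rankine: 326.9000 × 1.8 + 491.67 = 1080.09°R.

1080.09°R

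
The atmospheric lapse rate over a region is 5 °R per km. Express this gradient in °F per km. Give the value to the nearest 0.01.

Since only a temperature interval is involved, the additive offset between the scales drops out.
A change of 1°R is a change of 1°F, so 5 × 1 = 5.00.

5.00 °F/km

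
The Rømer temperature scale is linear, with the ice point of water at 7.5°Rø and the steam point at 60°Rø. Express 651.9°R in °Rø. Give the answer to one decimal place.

First in Celsius: (651.9 - 491.67) × 5/9 = 89.0167°C.
Linearly onto the Rømer scale: 7.5 + (89.0167 / 100) × (60 - 7.5) = 54.2°Rø.

54.2°Rø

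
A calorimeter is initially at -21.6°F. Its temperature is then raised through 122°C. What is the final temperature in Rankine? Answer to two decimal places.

Initial temperature in Celsius: (-21.6 - 32) × 5/9 = -29.7778°C.
Final Celsius temperature: -29.7778 + 122.0000 = 92.2222°C.
In Rankine: 92.2222 × 1.8 + 491.67 = 657.67°R.

657.67°R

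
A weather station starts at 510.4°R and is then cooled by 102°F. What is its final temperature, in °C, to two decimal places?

Initial temperature in Celsius: (510.4 - 491.67) × 5/9 = 10.4056°C.
The 102°F change is an interval, so only the factor 5/9 applies: -102 × 5/9 = -56.6667°C.
Final Celsius temperature: 10.4056 - 56.6667 = -46.2611°C.

-46.26°C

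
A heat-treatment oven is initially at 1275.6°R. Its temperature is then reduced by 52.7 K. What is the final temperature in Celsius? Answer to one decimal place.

382.8°C

Initial temperature in Celsius: (1275.6 - 491.67) × 5/9 = 435.5167°C.
The 52.7 K change is an interval; Kelvin and Celsius degrees are the same size, so ΔC = -52.7°C.
Final Celsius temperature: 435.5167 - 52.7000 = 382.8167°C.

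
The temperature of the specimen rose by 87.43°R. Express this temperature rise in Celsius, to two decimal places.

48.57°C

For a temperature interval the offset drops out; only the factor 5/9 applies.
87.43 × 5/9 = 48.57.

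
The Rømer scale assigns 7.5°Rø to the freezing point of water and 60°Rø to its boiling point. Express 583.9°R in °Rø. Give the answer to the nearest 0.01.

First in Celsius: (583.9 - 491.67) × 5/9 = 51.2389°C.
Linearly onto the Rømer scale: 7.5 + (51.2389 / 100) × (60 - 7.5) = 34.40°Rø.

34.40°Rø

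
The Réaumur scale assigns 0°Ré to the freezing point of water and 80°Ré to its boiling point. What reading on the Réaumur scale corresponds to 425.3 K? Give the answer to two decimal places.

121.72°Ré

First in Celsius: 425.3 - 273.15 = 152.1500°C.
Linearly onto the Réaumur scale: 0 + (152.1500 / 100) × (80 - 0) = 121.72°Ré.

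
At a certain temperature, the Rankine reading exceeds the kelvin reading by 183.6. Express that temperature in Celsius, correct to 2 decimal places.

-43.65°C

Let x be the Rankine reading; then the kelvin reading is 5/9·x.
(5/9·x) - x = -183.6  ⇒  (-4/9)·x = -183.6  ⇒  x = 413.1000°R.
In Celsius: (413.1 - 491.67) × 5/9 = -43.65°C.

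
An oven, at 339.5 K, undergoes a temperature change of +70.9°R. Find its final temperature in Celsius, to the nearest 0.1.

105.7°C

Initial temperature in Celsius: 339.5 - 273.15 = 66.3500°C.
The 70.9°R change is an interval, so only the factor 5/9 applies: +70.9 × 5/9 = +39.3889°C.
Final Celsius temperature: 66.3500 + 39.3889 = 105.7389°C.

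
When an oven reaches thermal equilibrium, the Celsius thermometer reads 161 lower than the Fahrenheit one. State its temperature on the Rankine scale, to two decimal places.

Let x be the Fahrenheit reading; then the Celsius reading is 5/9·x - 17.7778.
(5/9·x - 17.7778) - x = -161  ⇒  (-4/9)·x = -143.222  ⇒  x = 322.2500°F.
In Celsius: (322.25 - 32) × 5/9 = 161.2500°C.
In Rankine: 161.2500 × 1.8 + 491.67 = 781.92°R.

781.92°R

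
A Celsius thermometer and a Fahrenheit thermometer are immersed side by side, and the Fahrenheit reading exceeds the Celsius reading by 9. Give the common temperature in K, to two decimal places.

Let x be the Celsius reading; then the Fahrenheit reading is 1.8·x + 32.
(1.8·x + 32) - x = 9  ⇒  (0.8)·x = -23  ⇒  x = -28.7500°C.
In kelvin: -28.7500 + 273.15 = 244.40 K.

244.40 K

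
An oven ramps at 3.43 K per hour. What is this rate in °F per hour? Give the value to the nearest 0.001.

Since only a temperature interval is involved, the additive offset between the scales drops out.
A change of 1 K is a change of 1.8°F, so 3.43 × 1.8 = 6.174.

6.174 °F/hour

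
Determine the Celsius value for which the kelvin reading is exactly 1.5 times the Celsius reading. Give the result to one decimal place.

Let C be the Celsius reading. The kelvin reading is K = 1·C + 273.15.
Require K = 1.5·C: 1·C + 273.15 = 1.5·C.
(-0.5)·C = -273.15  ⇒  C = 546.3.

546.3°C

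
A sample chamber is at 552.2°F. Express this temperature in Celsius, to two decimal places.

289.00°C

In Celsius: (552.2 - 32) × 5/9 = 289.0000°C.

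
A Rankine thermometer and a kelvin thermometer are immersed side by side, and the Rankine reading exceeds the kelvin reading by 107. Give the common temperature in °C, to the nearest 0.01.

Let x be the Rankine reading; then the kelvin reading is 5/9·x.
(5/9·x) - x = -107  ⇒  (-4/9)·x = -107  ⇒  x = 240.7500°R.
In Celsius: (240.75 - 491.67) × 5/9 = -139.40°C.

-139.40°C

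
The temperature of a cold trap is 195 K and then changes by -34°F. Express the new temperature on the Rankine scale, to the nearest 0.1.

317.0°R

Initial temperature in Celsius: 195 - 273.15 = -78.1500°C.
The 34°F change is an interval, so only the factor 5/9 applies: -34 × 5/9 = -18.8889°C.
Final Celsius temperature: -78.1500 - 18.8889 = -97.0389°C.
In Rankine: -97.0389 × 1.8 + 491.67 = 317.0°R.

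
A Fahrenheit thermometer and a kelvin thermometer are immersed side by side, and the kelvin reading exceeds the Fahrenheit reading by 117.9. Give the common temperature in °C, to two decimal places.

154.06°C

Let x be the Fahrenheit reading; then the kelvin reading is 5/9·x + 255.372.
(5/9·x + 255.372) - x = 117.9  ⇒  (-4/9)·x = -137.472  ⇒  x = 309.3125°F.
In Celsius: (309.3125 - 32) × 5/9 = 154.06°C.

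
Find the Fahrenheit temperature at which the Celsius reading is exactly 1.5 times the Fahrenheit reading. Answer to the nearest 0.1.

Let F be the Fahrenheit reading. The Celsius reading is C = 5/9·F - 17.7778.
Require C = 1.5·F: 5/9·F - 17.7778 = 1.5·F.
(-17/18)·F = 17.7778  ⇒  F = -18.8.

-18.8°F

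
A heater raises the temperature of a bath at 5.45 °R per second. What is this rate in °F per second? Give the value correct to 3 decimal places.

Since only a temperature interval is involved, the additive offset between the scales drops out.
A change of 1°R is a change of 1°F, so 5.45 × 1 = 5.450.

5.450 °F/second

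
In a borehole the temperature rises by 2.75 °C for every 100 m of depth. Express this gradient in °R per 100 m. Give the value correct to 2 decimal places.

4.95 °R/100 m

The quantity depends on a temperature interval, so only the ratio of degree sizes applies; the offset between the scales is irrelevant.
A change of 1°C is a change of 1.8°R, so 2.75 × 1.8 = 4.95.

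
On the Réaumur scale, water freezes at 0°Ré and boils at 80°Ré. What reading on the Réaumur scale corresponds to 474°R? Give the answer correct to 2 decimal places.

-7.85°Ré

First in Celsius: (474 - 491.67) × 5/9 = -9.8167°C.
Linearly onto the Réaumur scale: 0 + (-9.8167 / 100) × (80 - 0) = -7.85°Ré.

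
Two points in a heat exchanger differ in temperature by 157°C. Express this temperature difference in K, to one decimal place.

Celsius and kelvin degrees are the same size, so the interval is unchanged: 157.0.

157.0 K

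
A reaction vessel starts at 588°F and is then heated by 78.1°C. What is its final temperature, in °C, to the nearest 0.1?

Initial temperature in Celsius: (588 - 32) × 5/9 = 308.8889°C.
Final Celsius temperature: 308.8889 + 78.1000 = 386.9889°C.

387.0°C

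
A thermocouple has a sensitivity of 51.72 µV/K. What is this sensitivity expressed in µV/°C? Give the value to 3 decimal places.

51.720 µV/°C

The quantity depends on a temperature interval, so only the ratio of degree sizes applies; the offset between the scales is irrelevant.
A change of 1°C is a change of 1 K, so per °C the value is 51.72 × 1 = 51.720.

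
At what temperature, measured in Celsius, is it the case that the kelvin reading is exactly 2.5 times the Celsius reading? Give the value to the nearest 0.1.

182.1°C

Let C be the Celsius reading. The kelvin reading is K = 1·C + 273.15.
Require K = 2.5·C: 1·C + 273.15 = 2.5·C.
(-1.5)·C = -273.15  ⇒  C = 182.1.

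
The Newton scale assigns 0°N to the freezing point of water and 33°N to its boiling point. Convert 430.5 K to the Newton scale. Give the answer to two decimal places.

First in Celsius: 430.5 - 273.15 = 157.3500°C.
Linearly onto the Newton scale: 0 + (157.3500 / 100) × (33 - 0) = 51.93°N.

51.93°N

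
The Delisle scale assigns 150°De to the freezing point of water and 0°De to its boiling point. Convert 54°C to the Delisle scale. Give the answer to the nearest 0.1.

Linearly onto the Delisle scale: 150 + (54.0000 / 100) × (0 - 150) = 69.0°De.

69.0°De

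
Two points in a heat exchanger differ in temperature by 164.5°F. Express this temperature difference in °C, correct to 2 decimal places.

91.39°C

For a temperature interval the offset drops out; only the factor 5/9 applies.
164.5 × 5/9 = 91.39.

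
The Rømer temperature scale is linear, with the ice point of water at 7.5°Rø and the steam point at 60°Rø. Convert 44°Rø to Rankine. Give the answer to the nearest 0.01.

616.81°R

Linear interpolation between the fixed points: C = (44 - 7.5) × 100 / (60 - 7.5) = 69.5238°C.
Then 69.5238 × 1.8 + 491.67 = 616.81°R.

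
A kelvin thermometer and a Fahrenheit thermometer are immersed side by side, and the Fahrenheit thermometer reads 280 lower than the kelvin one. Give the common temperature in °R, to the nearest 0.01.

404.26°R

Let x be the kelvin reading; then the Fahrenheit reading is 1.8·x - 459.67.
(1.8·x - 459.67) - x = -280  ⇒  (0.8)·x = 179.67  ⇒  x = 224.5875 K.
In Celsius: 224.5875 - 273.15 = -48.5625°C.
In Rankine: -48.5625 × 1.8 + 491.67 = 404.26°R.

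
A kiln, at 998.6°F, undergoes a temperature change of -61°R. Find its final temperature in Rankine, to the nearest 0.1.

1397.3°R

Initial temperature in Celsius: (998.6 - 32) × 5/9 = 537.0000°C.
The 61°R change is an interval, so only the factor 5/9 applies: -61 × 5/9 = -33.8889°C.
Final Celsius temperature: 537.0000 - 33.8889 = 503.1111°C.
In Rankine: 503.1111 × 1.8 + 491.67 = 1397.3°R.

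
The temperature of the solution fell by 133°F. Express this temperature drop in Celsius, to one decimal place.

73.9°C

For a temperature interval the offset drops out; only the factor 5/9 applies.
133 × 5/9 = 73.9.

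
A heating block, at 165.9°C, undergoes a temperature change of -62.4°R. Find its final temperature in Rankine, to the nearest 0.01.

727.89°R

The 62.4°R change is an interval, so only the factor 5/9 applies: -62.4 × 5/9 = -34.6667°C.
Final Celsius temperature: 165.9000 - 34.6667 = 131.2333°C.
In Rankine: 131.2333 × 1.8 + 491.67 = 727.89°R.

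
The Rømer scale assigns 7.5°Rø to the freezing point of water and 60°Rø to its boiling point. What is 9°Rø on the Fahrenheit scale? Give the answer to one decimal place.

Linear interpolation between the fixed points: C = (9 - 7.5) × 100 / (60 - 7.5) = 2.8571°C.
Then 2.8571 × 1.8 + 32 = 37.1°F.

37.1°F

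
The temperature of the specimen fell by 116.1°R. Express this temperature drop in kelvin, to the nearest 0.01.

For a temperature interval the offset drops out; only the factor 5/9 applies.
116.1 × 5/9 = 64.50.

64.50 K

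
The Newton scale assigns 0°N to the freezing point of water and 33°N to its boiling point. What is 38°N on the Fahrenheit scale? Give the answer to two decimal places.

Linear interpolation between the fixed points: C = (38 - 0) × 100 / (33 - 0) = 115.1515°C.
Then 115.1515 × 1.8 + 32 = 239.27°F.

239.27°F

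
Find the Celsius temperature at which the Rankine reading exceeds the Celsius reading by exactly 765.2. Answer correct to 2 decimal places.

341.91°C

Let C be the Celsius reading. The Rankine reading is R = 1.8·C + 491.67.
Require R - C = 765.2: (0.8)·C + 491.67 = 765.2.
C = (765.2 - 491.67) / (0.8) = 341.91.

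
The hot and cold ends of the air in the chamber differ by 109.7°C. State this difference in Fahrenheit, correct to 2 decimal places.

197.46°F

For a temperature interval the offset drops out; only the factor 1.8 applies.
109.7 × 1.8 = 197.46.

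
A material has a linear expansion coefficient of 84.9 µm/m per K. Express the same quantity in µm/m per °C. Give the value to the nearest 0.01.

84.90 µm/m per °C

Since only a temperature interval is involved, the additive offset between the scales drops out.
A change of 1°C is a change of 1 K, so per °C the value is 84.9 × 1 = 84.90.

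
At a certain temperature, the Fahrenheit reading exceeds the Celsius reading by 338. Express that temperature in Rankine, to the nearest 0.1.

Let x be the Celsius reading; then the Fahrenheit reading is 1.8·x + 32.
(1.8·x + 32) - x = 338  ⇒  (0.8)·x = 306  ⇒  x = 382.5000°C.
In Rankine: 382.5000 × 1.8 + 491.67 = 1180.2°R.

1180.2°R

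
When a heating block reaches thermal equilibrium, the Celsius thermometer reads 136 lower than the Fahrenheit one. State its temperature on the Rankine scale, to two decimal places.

Let x be the Fahrenheit reading; then the Celsius reading is 5/9·x - 17.7778.
(5/9·x - 17.7778) - x = -136  ⇒  (-4/9)·x = -118.222  ⇒  x = 266.0000°F.
In Celsius: (266 - 32) × 5/9 = 130.0000°C.
In Rankine: 130.0000 × 1.8 + 491.67 = 725.67°R.

725.67°R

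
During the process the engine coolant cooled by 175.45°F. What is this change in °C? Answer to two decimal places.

An interval of 1°F corresponds to 5/9°C.
175.45 × 5/9 = 97.47.

97.47°C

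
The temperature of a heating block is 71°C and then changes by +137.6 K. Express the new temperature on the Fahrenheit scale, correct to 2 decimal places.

407.48°F

The 137.6 K change is an interval; Kelvin and Celsius degrees are the same size, so ΔC = +137.6°C.
Final Celsius temperature: 71.0000 + 137.6000 = 208.6000°C.
In Fahrenheit: 208.6000 × 1.8 + 32 = 407.48°F.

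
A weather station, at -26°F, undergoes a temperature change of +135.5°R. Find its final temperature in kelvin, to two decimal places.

316.21 K

Initial temperature in Celsius: (-26 - 32) × 5/9 = -32.2222°C.
The 135.5°R change is an interval, so only the factor 5/9 applies: +135.5 × 5/9 = +75.2778°C.
Final Celsius temperature: -32.2222 + 75.2778 = 43.0556°C.
In kelvin: 43.0556 + 273.15 = 316.21 K.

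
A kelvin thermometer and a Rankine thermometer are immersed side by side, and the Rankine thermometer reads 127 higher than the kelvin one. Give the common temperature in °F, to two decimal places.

Let x be the kelvin reading; then the Rankine reading is 1.8·x.
(1.8·x) - x = 127  ⇒  (0.8)·x = 127  ⇒  x = 158.7500 K.
In Celsius: 158.75 - 273.15 = -114.4000°C.
In Fahrenheit: -114.4000 × 1.8 + 32 = -173.92°F.

-173.92°F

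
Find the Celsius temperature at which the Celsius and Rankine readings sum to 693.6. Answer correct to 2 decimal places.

72.12°C

Let C be the Celsius reading. The Rankine reading is R = 1.8·C + 491.67.
Require C + R = 693.6: (2.8)·C + 491.67 = 693.6.
C = (693.6 - 491.67) / (2.8) = 72.12.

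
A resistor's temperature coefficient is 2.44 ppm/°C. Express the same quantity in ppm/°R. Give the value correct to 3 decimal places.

1.356 ppm/°R

Since only a temperature interval is involved, the additive offset between the scales drops out.
A change of 1°R is a change of 5/9°C, so per °R the value is 2.44 × 5/9 = 1.356.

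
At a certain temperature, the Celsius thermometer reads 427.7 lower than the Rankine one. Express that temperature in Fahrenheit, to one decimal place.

Let x be the Rankine reading; then the Celsius reading is 5/9·x - 273.15.
(5/9·x - 273.15) - x = -427.7  ⇒  (-4/9)·x = -154.55  ⇒  x = 347.7375°R.
In Celsius: (347.7375 - 491.67) × 5/9 = -79.9625°C.
In Fahrenheit: -79.9625 × 1.8 + 32 = -111.9°F.

-111.9°F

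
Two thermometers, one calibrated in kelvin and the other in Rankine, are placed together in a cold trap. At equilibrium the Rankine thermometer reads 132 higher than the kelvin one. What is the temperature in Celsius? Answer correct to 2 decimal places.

Let x be the kelvin reading; then the Rankine reading is 1.8·x.
(1.8·x) - x = 132  ⇒  (0.8)·x = 132  ⇒  x = 165.0000 K.
In Celsius: 165 - 273.15 = -108.15°C.

-108.15°C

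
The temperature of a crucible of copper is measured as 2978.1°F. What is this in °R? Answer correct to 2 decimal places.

3437.77°R

In Celsius: (2978.1 - 32) × 5/9 = 1636.7222°C.
In Rankine: 1636.7222 × 1.8 + 491.67 = 3437.77°R.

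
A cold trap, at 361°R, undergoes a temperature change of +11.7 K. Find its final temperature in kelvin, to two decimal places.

212.26 K

Initial temperature in Celsius: (361 - 491.67) × 5/9 = -72.5944°C.
The 11.7 K change is an interval; Kelvin and Celsius degrees are the same size, so ΔC = +11.7°C.
Final Celsius temperature: -72.5944 + 11.7000 = -60.8944°C.
In kelvin: -60.8944 + 273.15 = 212.26 K.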